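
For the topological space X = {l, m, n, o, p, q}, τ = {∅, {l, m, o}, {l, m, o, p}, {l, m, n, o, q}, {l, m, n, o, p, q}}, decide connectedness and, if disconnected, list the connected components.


(X, τ) is connected.

Find clopen sets (U ∈ τ with X ∖ U ∈ τ):
  U = ∅, X ∖ U = {l, m, n, o, p, q} — both open, so U is clopen.
  U = {l, m, n, o, p, q}, X ∖ U = ∅ — both open, so U is clopen.
Only trivial clopens (∅ and X) exist, so (X, τ) is connected.
Compute connected components by grouping points that agree on all clopens:
  component: {l, m, n, o, p, q}


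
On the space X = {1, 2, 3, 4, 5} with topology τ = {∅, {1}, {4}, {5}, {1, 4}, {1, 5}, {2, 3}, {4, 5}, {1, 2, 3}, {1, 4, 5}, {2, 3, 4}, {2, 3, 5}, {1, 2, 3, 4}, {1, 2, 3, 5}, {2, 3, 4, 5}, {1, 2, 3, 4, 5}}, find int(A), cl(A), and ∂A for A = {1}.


int(A) = {1}, cl(A) = {1}, ∂A = ∅.

Closed sets in (X, τ) are complements of opens:
  closed(X, τ) = {∅, {1}, {4}, {5}, {1, 4}, {1, 5}, {2, 3}, {4, 5}, {1, 2, 3}, {1, 4, 5}, {2, 3, 4}, {2, 3, 5}, {1, 2, 3, 4}, {1, 2, 3, 5}, {2, 3, 4, 5}, {1, 2, 3, 4, 5}}.
int(A) = ⋃ {U ∈ τ : U ⊆ A}. Opens contained in A: ∅, {1}.
Taking the union of these: int(A) = {1}.
cl(A) = ⋂ {C closed : A ⊆ C}. Closed sets containing A: {1}, {1, 4}, {1, 5}, {1, 2, 3}, {1, 4, 5}, {1, 2, 3, 4}, {1, 2, 3, 5}, {1, 2, 3, 4, 5}.
Intersecting these: cl(A) = {1}.
∂A = cl(A) ∖ int(A) = {1} ∖ {1} = ∅.


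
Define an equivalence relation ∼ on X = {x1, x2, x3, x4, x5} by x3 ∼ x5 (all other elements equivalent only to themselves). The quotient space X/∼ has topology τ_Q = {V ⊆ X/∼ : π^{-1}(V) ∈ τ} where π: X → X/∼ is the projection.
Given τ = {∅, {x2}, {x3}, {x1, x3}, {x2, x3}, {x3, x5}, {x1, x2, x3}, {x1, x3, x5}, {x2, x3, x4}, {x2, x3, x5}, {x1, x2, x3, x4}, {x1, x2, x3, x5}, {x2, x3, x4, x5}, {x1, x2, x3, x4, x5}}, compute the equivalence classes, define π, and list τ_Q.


X/∼ = {[x1], [x2], [x3=x5], [x4]}; |τ_Q| = 8.

Equivalence classes: [x1], [x2], [x3=x5], [x4].
Quotient map π: X → X/∼ sends x1 ↦ [x1], x2 ↦ [x2], x3 ↦ [x3=x5], x4 ↦ [x4], x5 ↦ [x3=x5].
For each subset V ⊆ X/∼, compute π^{-1}(V) ⊆ X and check whether π^{-1}(V) ∈ τ. V is open in τ_Q iff π^{-1}(V) ∈ τ.
  V = {}: π^{-1}(V) = ∅ ∈ τ ✓.
  V = {[x1]}: π^{-1}(V) = {x1} ∉ τ ✗.
  V = {[x2]}: π^{-1}(V) = {x2} ∈ τ ✓.
  V = {[x1], [x2]}: π^{-1}(V) = {x1, x2} ∉ τ ✗.
  V = {[x3=x5]}: π^{-1}(V) = {x3, x5} ∈ τ ✓.
  V = {[x1], [x3=x5]}: π^{-1}(V) = {x1, x3, x5} ∈ τ ✓.
  V = {[x2], [x3=x5]}: π^{-1}(V) = {x2, x3, x5} ∈ τ ✓.
  V = {[x1], [x2], [x3=x5]}: π^{-1}(V) = {x1, x2, x3, x5} ∈ τ ✓.
  V = {[x4]}: π^{-1}(V) = {x4} ∉ τ ✗.
  V = {[x1], [x4]}: π^{-1}(V) = {x1, x4} ∉ τ ✗.
  V = {[x2], [x4]}: π^{-1}(V) = {x2, x4} ∉ τ ✗.
  V = {[x1], [x2], [x4]}: π^{-1}(V) = {x1, x2, x4} ∉ τ ✗.
  V = {[x3=x5], [x4]}: π^{-1}(V) = {x3, x4, x5} ∉ τ ✗.
  V = {[x1], [x3=x5], [x4]}: π^{-1}(V) = {x1, x3, x4, x5} ∉ τ ✗.
  V = {[x2], [x3=x5], [x4]}: π^{-1}(V) = {x2, x3, x4, x5} ∈ τ ✓.
  V = {[x1], [x2], [x3=x5], [x4]}: π^{-1}(V) = {x1, x2, x3, x4, x5} ∈ τ ✓.
Open sets in the quotient: τ_Q = {{}, {[x2]}, {[x3=x5]}, {[x1], [x3=x5]}, {[x2], [x3=x5]}, {[x1], [x2], [x3=x5]}, {[x2], [x3=x5], [x4]}, {[x1], [x2], [x3=x5], [x4]}} (8 elements).


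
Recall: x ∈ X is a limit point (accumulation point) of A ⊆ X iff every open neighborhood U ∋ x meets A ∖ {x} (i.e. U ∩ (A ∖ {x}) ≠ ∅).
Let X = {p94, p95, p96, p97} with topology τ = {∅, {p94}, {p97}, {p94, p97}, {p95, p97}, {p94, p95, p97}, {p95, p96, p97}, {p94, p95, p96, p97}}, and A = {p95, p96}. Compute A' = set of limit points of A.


A' = {p96}

For each x ∈ X, list the open sets U ∈ τ with x ∈ U, then check whether U ∩ (A ∖ {x}) ≠ ∅ for every such U.
  x = p94: open {p94} ∋ x has {p94} ∩ (A ∖ {p94}) = ∅, so x is NOT a limit point.
  x = p95: open {p95, p97} ∋ x has {p95, p97} ∩ (A ∖ {p95}) = ∅, so x is NOT a limit point.
  x = p96: opens ∋ x are {p95, p96, p97}, {p94, p95, p96, p97}; each meets A ∖ {p96}, so x IS a limit point.
  x = p97: open {p97} ∋ x has {p97} ∩ (A ∖ {p97}) = ∅, so x is NOT a limit point.
Collecting: A' = {p96}.


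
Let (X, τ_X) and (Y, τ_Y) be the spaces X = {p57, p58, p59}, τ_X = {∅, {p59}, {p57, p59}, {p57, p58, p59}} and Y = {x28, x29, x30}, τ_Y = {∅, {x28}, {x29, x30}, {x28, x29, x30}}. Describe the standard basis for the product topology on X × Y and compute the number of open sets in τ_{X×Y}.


Basis B = {∅ × ∅, {p59} × {x28}, {p57, p59} × {x28}, {p59} × {x29, x30}, {p57, p58, p59} × {x28}, {p59} × {x28, x29, x30}, {p57, p59} × {x29, x30}, {p57, p59} × {x28, x29, x30}, {p57, p58, p59} × {x29, x30}, {p57, p58, p59} × {x28, x29, x30}}; |τ_{X×Y}| = 16.

Enumerate products U × V with U ∈ τ_X, V ∈ τ_Y (deduplicated):
  ∅ × ∅ = {} (∅)
  {p59} × {x28} = {(p59,x28)}
  {p57, p59} × {x28} = {(p57,x28), (p59,x28)}
  {p59} × {x29, x30} = {(p59,x29), (p59,x30)}
  {p57, p58, p59} × {x28} = {(p57,x28), (p58,x28), (p59,x28)}
  {p59} × {x28, x29, x30} = {(p59,x28), (p59,x29), (p59,x30)}
  {p57, p59} × {x29, x30} = {(p57,x29), (p57,x30), (p59,x29), (p59,x30)}
  {p57, p59} × {x28, x29, x30} = {(p57,x28), (p57,x29), (p57,x30), (p59,x28), (p59,x29), (p59,x30)}
  {p57, p58, p59} × {x29, x30} = {(p57,x29), (p57,x30), (p58,x29), (p58,x30), (p59,x29), (p59,x30)}
  {p57, p58, p59} × {x28, x29, x30} = {(p57,x28), (p57,x29), (p57,x30), (p58,x28), (p58,x29), (p58,x30), (p59,x28), (p59,x29), (p59,x30)}
These 10 distinct sets form the basis B.
Close under arbitrary unions to get τ_{X×Y}; counting gives |τ_{X×Y}| = 16.


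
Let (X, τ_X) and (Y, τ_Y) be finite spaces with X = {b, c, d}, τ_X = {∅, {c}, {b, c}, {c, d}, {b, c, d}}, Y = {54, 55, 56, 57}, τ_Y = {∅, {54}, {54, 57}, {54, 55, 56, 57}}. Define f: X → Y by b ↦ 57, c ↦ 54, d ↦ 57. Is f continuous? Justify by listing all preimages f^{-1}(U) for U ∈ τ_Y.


f IS continuous.

Compute f^{-1}(U) for each U ∈ τ_Y:
  U = ∅: f^{-1}(U) = ∅ ∈ τ_X ✓.
  U = {54}: f^{-1}(U) = {c} ∈ τ_X ✓.
  U = {54, 57}: f^{-1}(U) = {b, c, d} ∈ τ_X ✓.
  U = {54, 55, 56, 57}: f^{-1}(U) = {b, c, d} ∈ τ_X ✓.
Every preimage lies in τ_X, so f IS continuous.


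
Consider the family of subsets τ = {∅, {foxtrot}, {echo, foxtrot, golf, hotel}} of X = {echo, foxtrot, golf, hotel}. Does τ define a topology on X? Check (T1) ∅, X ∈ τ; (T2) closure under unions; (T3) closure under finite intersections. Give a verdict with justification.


τ IS a topology on X.

Axiom (T1): ∅ ∈ τ? Yes; X ∈ τ? Yes.
Axiom (T2/T3): check pairwise unions and intersections of members of τ.
All pairwise intersections and unions checked — each lies in τ. Therefore τ satisfies (T1), (T2), (T3): it IS a topology on X.


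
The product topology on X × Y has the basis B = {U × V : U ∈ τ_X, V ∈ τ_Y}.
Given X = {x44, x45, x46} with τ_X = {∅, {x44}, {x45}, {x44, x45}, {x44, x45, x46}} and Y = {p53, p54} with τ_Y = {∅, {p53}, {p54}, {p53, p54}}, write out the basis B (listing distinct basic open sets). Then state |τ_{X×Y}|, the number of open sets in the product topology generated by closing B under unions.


Basis B = {∅ × ∅, {x44} × {p53}, {x44} × {p54}, {x45} × {p53}, {x45} × {p54}, {x44} × {p53, p54}, {x44, x45} × {p53}, {x44, x45} × {p54}, {x45} × {p53, p54}, {x44, x45, x46} × {p53}, {x44, x45, x46} × {p54}, {x44, x45} × {p53, p54}, {x44, x45, x46} × {p53, p54}}; |τ_{X×Y}| = 25.

Enumerate products U × V with U ∈ τ_X, V ∈ τ_Y (deduplicated):
  ∅ × ∅ = {} (∅)
  {x44} × {p53} = {(x44,p53)}
  {x44} × {p54} = {(x44,p54)}
  {x45} × {p53} = {(x45,p53)}
  {x45} × {p54} = {(x45,p54)}
  {x44} × {p53, p54} = {(x44,p53), (x44,p54)}
  {x44, x45} × {p53} = {(x44,p53), (x45,p53)}
  {x44, x45} × {p54} = {(x44,p54), (x45,p54)}
  {x45} × {p53, p54} = {(x45,p53), (x45,p54)}
  {x44, x45, x46} × {p53} = {(x44,p53), (x45,p53), (x46,p53)}
  {x44, x45, x46} × {p54} = {(x44,p54), (x45,p54), (x46,p54)}
  {x44, x45} × {p53, p54} = {(x44,p53), (x44,p54), (x45,p53), (x45,p54)}
  {x44, x45, x46} × {p53, p54} = {(x44,p53), (x44,p54), (x45,p53), (x45,p54), (x46,p53), (x46,p54)}
These 13 distinct sets form the basis B.
Close under arbitrary unions to get τ_{X×Y}; counting gives |τ_{X×Y}| = 25.


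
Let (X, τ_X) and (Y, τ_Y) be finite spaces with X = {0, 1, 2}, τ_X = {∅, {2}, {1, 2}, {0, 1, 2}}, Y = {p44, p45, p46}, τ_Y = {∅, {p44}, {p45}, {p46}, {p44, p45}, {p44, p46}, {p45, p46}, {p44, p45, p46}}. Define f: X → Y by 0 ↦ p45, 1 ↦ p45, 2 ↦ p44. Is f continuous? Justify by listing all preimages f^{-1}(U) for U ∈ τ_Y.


f is NOT continuous.

Compute f^{-1}(U) for each U ∈ τ_Y:
  U = ∅: f^{-1}(U) = ∅ ∈ τ_X ✓.
  U = {p44}: f^{-1}(U) = {2} ∈ τ_X ✓.
  U = {p45}: f^{-1}(U) = {0, 1} ∉ τ_X ✗.
  U = {p46}: f^{-1}(U) = ∅ ∈ τ_X ✓.
  U = {p44, p45}: f^{-1}(U) = {0, 1, 2} ∈ τ_X ✓.
  U = {p44, p46}: f^{-1}(U) = {2} ∈ τ_X ✓.
  U = {p45, p46}: f^{-1}(U) = {0, 1} ∉ τ_X ✗.
  U = {p44, p45, p46}: f^{-1}(U) = {0, 1, 2} ∈ τ_X ✓.
Found U = {p45} with f^{-1}(U) = {0, 1} not in τ_X. Therefore f is NOT continuous.


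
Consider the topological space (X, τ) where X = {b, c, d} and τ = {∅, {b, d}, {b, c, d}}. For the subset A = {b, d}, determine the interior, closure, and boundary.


int(A) = {b, d}, cl(A) = {b, c, d}, ∂A = {c}.

Closed sets in (X, τ) are complements of opens:
  closed(X, τ) = {∅, {c}, {b, c, d}}.
int(A) = ⋃ {U ∈ τ : U ⊆ A}. Opens contained in A: ∅, {b, d}.
Taking the union of these: int(A) = {b, d}.
cl(A) = ⋂ {C closed : A ⊆ C}. Closed sets containing A: {b, c, d}.
Intersecting these: cl(A) = {b, c, d}.
∂A = cl(A) ∖ int(A) = {b, c, d} ∖ {b, d} = {c}.


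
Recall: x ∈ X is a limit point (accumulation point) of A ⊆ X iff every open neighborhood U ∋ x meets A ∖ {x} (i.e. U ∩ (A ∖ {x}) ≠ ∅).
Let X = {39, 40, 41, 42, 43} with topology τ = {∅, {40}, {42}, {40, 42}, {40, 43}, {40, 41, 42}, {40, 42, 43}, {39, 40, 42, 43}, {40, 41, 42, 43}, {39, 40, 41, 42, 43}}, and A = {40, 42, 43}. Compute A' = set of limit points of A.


A' = {39, 41, 43}

For each x ∈ X, list the open sets U ∈ τ with x ∈ U, then check whether U ∩ (A ∖ {x}) ≠ ∅ for every such U.
  x = 39: opens ∋ x are {39, 40, 42, 43}, {39, 40, 41, 42, 43}; each meets A ∖ {39}, so x IS a limit point.
  x = 40: open {40} ∋ x has {40} ∩ (A ∖ {40}) = ∅, so x is NOT a limit point.
  x = 41: opens ∋ x are {40, 41, 42}, {40, 41, 42, 43}, {39, 40, 41, 42, 43}; each meets A ∖ {41}, so x IS a limit point.
  x = 42: open {42} ∋ x has {42} ∩ (A ∖ {42}) = ∅, so x is NOT a limit point.
  x = 43: opens ∋ x are {40, 43}, {40, 42, 43}, {39, 40, 42, 43}, {40, 41, 42, 43}, {39, 40, 41, 42, 43}; each meets A ∖ {43}, so x IS a limit point.
Collecting: A' = {39, 41, 43}.


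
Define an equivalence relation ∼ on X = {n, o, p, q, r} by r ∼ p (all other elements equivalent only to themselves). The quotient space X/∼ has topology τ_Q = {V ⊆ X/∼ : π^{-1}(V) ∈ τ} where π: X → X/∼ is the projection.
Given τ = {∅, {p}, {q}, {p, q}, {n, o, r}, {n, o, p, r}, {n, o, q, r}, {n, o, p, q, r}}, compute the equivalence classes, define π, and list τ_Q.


X/∼ = {[n], [o], [p=r], [q]}; |τ_Q| = 4.

Equivalence classes: [n], [o], [p=r], [q].
Quotient map π: X → X/∼ sends n ↦ [n], o ↦ [o], p ↦ [p=r], q ↦ [q], r ↦ [p=r].
For each subset V ⊆ X/∼, compute π^{-1}(V) ⊆ X and check whether π^{-1}(V) ∈ τ. V is open in τ_Q iff π^{-1}(V) ∈ τ.
  V = {}: π^{-1}(V) = ∅ ∈ τ ✓.
  V = {[n]}: π^{-1}(V) = {n} ∉ τ ✗.
  V = {[o]}: π^{-1}(V) = {o} ∉ τ ✗.
  V = {[n], [o]}: π^{-1}(V) = {n, o} ∉ τ ✗.
  V = {[p=r]}: π^{-1}(V) = {p, r} ∉ τ ✗.
  V = {[n], [p=r]}: π^{-1}(V) = {n, p, r} ∉ τ ✗.
  V = {[o], [p=r]}: π^{-1}(V) = {o, p, r} ∉ τ ✗.
  V = {[n], [o], [p=r]}: π^{-1}(V) = {n, o, p, r} ∈ τ ✓.
  V = {[q]}: π^{-1}(V) = {q} ∈ τ ✓.
  V = {[n], [q]}: π^{-1}(V) = {n, q} ∉ τ ✗.
  V = {[o], [q]}: π^{-1}(V) = {o, q} ∉ τ ✗.
  V = {[n], [o], [q]}: π^{-1}(V) = {n, o, q} ∉ τ ✗.
  V = {[p=r], [q]}: π^{-1}(V) = {p, q, r} ∉ τ ✗.
  V = {[n], [p=r], [q]}: π^{-1}(V) = {n, p, q, r} ∉ τ ✗.
  V = {[o], [p=r], [q]}: π^{-1}(V) = {o, p, q, r} ∉ τ ✗.
  V = {[n], [o], [p=r], [q]}: π^{-1}(V) = {n, o, p, q, r} ∈ τ ✓.
Open sets in the quotient: τ_Q = {{}, {[n], [o], [p=r]}, {[q]}, {[n], [o], [p=r], [q]}} (4 elements).


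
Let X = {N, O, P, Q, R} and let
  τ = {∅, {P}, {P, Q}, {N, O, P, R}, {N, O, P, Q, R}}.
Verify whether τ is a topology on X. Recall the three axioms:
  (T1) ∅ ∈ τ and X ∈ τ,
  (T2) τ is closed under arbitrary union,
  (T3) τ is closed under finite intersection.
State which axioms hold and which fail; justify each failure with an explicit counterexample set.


τ IS a topology on X.

Axiom (T1): ∅ ∈ τ? Yes; X ∈ τ? Yes.
Axiom (T2/T3): check pairwise unions and intersections of members of τ.
All pairwise intersections and unions checked — each lies in τ. Therefore τ satisfies (T1), (T2), (T3): it IS a topology on X.


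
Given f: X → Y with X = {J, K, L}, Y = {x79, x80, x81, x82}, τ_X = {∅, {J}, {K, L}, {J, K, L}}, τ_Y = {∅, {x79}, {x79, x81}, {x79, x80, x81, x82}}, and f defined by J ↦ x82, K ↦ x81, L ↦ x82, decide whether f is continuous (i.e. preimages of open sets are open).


f is NOT continuous.

Compute f^{-1}(U) for each U ∈ τ_Y:
  U = ∅: f^{-1}(U) = ∅ ∈ τ_X ✓.
  U = {x79}: f^{-1}(U) = ∅ ∈ τ_X ✓.
  U = {x79, x81}: f^{-1}(U) = {K} ∉ τ_X ✗.
  U = {x79, x80, x81, x82}: f^{-1}(U) = {J, K, L} ∈ τ_X ✓.
Found U = {x79, x81} with f^{-1}(U) = {K} not in τ_X. Therefore f is NOT continuous.


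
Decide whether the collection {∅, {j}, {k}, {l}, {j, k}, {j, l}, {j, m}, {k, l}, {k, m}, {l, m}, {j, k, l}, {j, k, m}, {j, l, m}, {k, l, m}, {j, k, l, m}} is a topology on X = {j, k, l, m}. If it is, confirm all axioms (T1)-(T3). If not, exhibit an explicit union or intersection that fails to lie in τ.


τ is NOT a topology on X.

Axiom (T1): ∅ ∈ τ? Yes; X ∈ τ? Yes.
Axiom (T2/T3): check pairwise unions and intersections of members of τ.
Counterexample for (T3): {j, m} ∩ {k, m} = {m} ∉ τ. Therefore τ is NOT a topology.


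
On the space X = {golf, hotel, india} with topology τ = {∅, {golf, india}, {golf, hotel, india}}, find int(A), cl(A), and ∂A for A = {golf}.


int(A) = ∅, cl(A) = {golf, hotel, india}, ∂A = {golf, hotel, india}.

Closed sets in (X, τ) are complements of opens:
  closed(X, τ) = {∅, {hotel}, {golf, hotel, india}}.
int(A) = ⋃ {U ∈ τ : U ⊆ A}. Opens contained in A: ∅.
Taking the union of these: int(A) = ∅.
cl(A) = ⋂ {C closed : A ⊆ C}. Closed sets containing A: {golf, hotel, india}.
Intersecting these: cl(A) = {golf, hotel, india}.
∂A = cl(A) ∖ int(A) = {golf, hotel, india} ∖ ∅ = {golf, hotel, india}.


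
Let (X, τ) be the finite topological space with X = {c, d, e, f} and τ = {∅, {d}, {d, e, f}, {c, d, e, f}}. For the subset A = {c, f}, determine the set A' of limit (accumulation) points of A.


A' = {c, e}

For each x ∈ X, list the open sets U ∈ τ with x ∈ U, then check whether U ∩ (A ∖ {x}) ≠ ∅ for every such U.
  x = c: opens ∋ x are {c, d, e, f}; each meets A ∖ {c}, so x IS a limit point.
  x = d: open {d} ∋ x has {d} ∩ (A ∖ {d}) = ∅, so x is NOT a limit point.
  x = e: opens ∋ x are {d, e, f}, {c, d, e, f}; each meets A ∖ {e}, so x IS a limit point.
  x = f: open {d, e, f} ∋ x has {d, e, f} ∩ (A ∖ {f}) = ∅, so x is NOT a limit point.
Collecting: A' = {c, e}.


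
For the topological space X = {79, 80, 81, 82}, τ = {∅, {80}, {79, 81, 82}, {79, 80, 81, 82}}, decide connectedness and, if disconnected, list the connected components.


(X, τ) is disconnected; components = [{80}, {79, 81, 82}].

Find clopen sets (U ∈ τ with X ∖ U ∈ τ):
  U = ∅, X ∖ U = {79, 80, 81, 82} — both open, so U is clopen.
  U = {80}, X ∖ U = {79, 81, 82} — both open, so U is clopen.
  U = {79, 81, 82}, X ∖ U = {80} — both open, so U is clopen.
  U = {79, 80, 81, 82}, X ∖ U = ∅ — both open, so U is clopen.
Nontrivial clopen(s) exist: e.g. {79, 81, 82}. So (X, τ) is disconnected.
Compute connected components by grouping points that agree on all clopens:
  component: {80}
  component: {79, 81, 82}


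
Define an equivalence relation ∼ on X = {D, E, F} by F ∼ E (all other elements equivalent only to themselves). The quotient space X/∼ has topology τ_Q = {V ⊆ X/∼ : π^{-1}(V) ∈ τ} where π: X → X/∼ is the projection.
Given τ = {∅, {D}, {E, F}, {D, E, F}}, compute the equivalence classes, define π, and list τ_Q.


X/∼ = {[D], [E=F]}; |τ_Q| = 4.

Equivalence classes: [D], [E=F].
Quotient map π: X → X/∼ sends D ↦ [D], E ↦ [E=F], F ↦ [E=F].
For each subset V ⊆ X/∼, compute π^{-1}(V) ⊆ X and check whether π^{-1}(V) ∈ τ. V is open in τ_Q iff π^{-1}(V) ∈ τ.
  V = {}: π^{-1}(V) = ∅ ∈ τ ✓.
  V = {[D]}: π^{-1}(V) = {D} ∈ τ ✓.
  V = {[E=F]}: π^{-1}(V) = {E, F} ∈ τ ✓.
  V = {[D], [E=F]}: π^{-1}(V) = {D, E, F} ∈ τ ✓.
Open sets in the quotient: τ_Q = {{}, {[D]}, {[E=F]}, {[D], [E=F]}} (4 elements).


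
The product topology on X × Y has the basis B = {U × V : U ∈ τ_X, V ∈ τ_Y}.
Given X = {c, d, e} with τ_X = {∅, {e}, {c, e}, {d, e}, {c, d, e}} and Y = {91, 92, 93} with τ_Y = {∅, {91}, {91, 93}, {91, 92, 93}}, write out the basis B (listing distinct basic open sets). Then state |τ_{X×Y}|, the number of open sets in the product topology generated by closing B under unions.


Basis B = {∅ × ∅, {e} × {91}, {c, e} × {91}, {d, e} × {91}, {e} × {91, 93}, {c, d, e} × {91}, {e} × {91, 92, 93}, {c, e} × {91, 93}, {d, e} × {91, 93}, {c, e} × {91, 92, 93}, {c, d, e} × {91, 93}, {d, e} × {91, 92, 93}, {c, d, e} × {91, 92, 93}}; |τ_{X×Y}| = 30.

Enumerate products U × V with U ∈ τ_X, V ∈ τ_Y (deduplicated):
  ∅ × ∅ = {} (∅)
  {e} × {91} = {(e,91)}
  {c, e} × {91} = {(c,91), (e,91)}
  {d, e} × {91} = {(d,91), (e,91)}
  {e} × {91, 93} = {(e,91), (e,93)}
  {c, d, e} × {91} = {(c,91), (d,91), (e,91)}
  {e} × {91, 92, 93} = {(e,91), (e,92), (e,93)}
  {c, e} × {91, 93} = {(c,91), (c,93), (e,91), (e,93)}
  {d, e} × {91, 93} = {(d,91), (d,93), (e,91), (e,93)}
  {c, e} × {91, 92, 93} = {(c,91), (c,92), (c,93), (e,91), (e,92), (e,93)}
  {c, d, e} × {91, 93} = {(c,91), (c,93), (d,91), (d,93), (e,91), (e,93)}
  {d, e} × {91, 92, 93} = {(d,91), (d,92), (d,93), (e,91), (e,92), (e,93)}
  {c, d, e} × {91, 92, 93} = {(c,91), (c,92), (c,93), (d,91), (d,92), (d,93), (e,91), (e,92), (e,93)}
These 13 distinct sets form the basis B.
Close under arbitrary unions to get τ_{X×Y}; counting gives |τ_{X×Y}| = 30.


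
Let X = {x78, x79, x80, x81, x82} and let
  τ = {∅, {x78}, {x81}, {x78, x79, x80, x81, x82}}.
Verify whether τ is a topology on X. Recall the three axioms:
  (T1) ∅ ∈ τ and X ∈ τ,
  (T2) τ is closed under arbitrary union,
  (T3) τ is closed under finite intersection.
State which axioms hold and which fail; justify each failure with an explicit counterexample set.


τ is NOT a topology on X.

Axiom (T1): ∅ ∈ τ? Yes; X ∈ τ? Yes.
Axiom (T2/T3): check pairwise unions and intersections of members of τ.
Counterexample for (T2): {x78} ∪ {x81} = {x78, x81} ∉ τ. Therefore τ is NOT a topology.


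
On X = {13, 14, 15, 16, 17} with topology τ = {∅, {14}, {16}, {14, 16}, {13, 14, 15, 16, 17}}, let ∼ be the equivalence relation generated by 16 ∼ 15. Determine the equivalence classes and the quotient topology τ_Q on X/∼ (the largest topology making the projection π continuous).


X/∼ = {[13], [14], [15=16], [17]}; |τ_Q| = 3.

Equivalence classes: [13], [14], [15=16], [17].
Quotient map π: X → X/∼ sends 13 ↦ [13], 14 ↦ [14], 15 ↦ [15=16], 16 ↦ [15=16], 17 ↦ [17].
For each subset V ⊆ X/∼, compute π^{-1}(V) ⊆ X and check whether π^{-1}(V) ∈ τ. V is open in τ_Q iff π^{-1}(V) ∈ τ.
  V = {}: π^{-1}(V) = ∅ ∈ τ ✓.
  V = {[13]}: π^{-1}(V) = {13} ∉ τ ✗.
  V = {[14]}: π^{-1}(V) = {14} ∈ τ ✓.
  V = {[13], [14]}: π^{-1}(V) = {13, 14} ∉ τ ✗.
  V = {[15=16]}: π^{-1}(V) = {15, 16} ∉ τ ✗.
  V = {[13], [15=16]}: π^{-1}(V) = {13, 15, 16} ∉ τ ✗.
  V = {[14], [15=16]}: π^{-1}(V) = {14, 15, 16} ∉ τ ✗.
  V = {[13], [14], [15=16]}: π^{-1}(V) = {13, 14, 15, 16} ∉ τ ✗.
  V = {[17]}: π^{-1}(V) = {17} ∉ τ ✗.
  V = {[13], [17]}: π^{-1}(V) = {13, 17} ∉ τ ✗.
  V = {[14], [17]}: π^{-1}(V) = {14, 17} ∉ τ ✗.
  V = {[13], [14], [17]}: π^{-1}(V) = {13, 14, 17} ∉ τ ✗.
  V = {[15=16], [17]}: π^{-1}(V) = {15, 16, 17} ∉ τ ✗.
  V = {[13], [15=16], [17]}: π^{-1}(V) = {13, 15, 16, 17} ∉ τ ✗.
  V = {[14], [15=16], [17]}: π^{-1}(V) = {14, 15, 16, 17} ∉ τ ✗.
  V = {[13], [14], [15=16], [17]}: π^{-1}(V) = {13, 14, 15, 16, 17} ∈ τ ✓.
Open sets in the quotient: τ_Q = {{}, {[14]}, {[13], [14], [15=16], [17]}} (3 elements).


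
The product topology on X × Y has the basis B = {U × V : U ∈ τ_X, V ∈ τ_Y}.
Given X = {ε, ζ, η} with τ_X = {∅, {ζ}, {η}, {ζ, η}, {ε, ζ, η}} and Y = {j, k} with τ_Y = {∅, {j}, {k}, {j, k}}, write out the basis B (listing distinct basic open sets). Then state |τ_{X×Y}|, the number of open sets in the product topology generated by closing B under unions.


Basis B = {∅ × ∅, {ζ} × {j}, {ζ} × {k}, {η} × {j}, {η} × {k}, {ζ} × {j, k}, {ζ, η} × {j}, {ζ, η} × {k}, {η} × {j, k}, {ε, ζ, η} × {j}, {ε, ζ, η} × {k}, {ζ, η} × {j, k}, {ε, ζ, η} × {j, k}}; |τ_{X×Y}| = 25.

Enumerate products U × V with U ∈ τ_X, V ∈ τ_Y (deduplicated):
  ∅ × ∅ = {} (∅)
  {ζ} × {j} = {(ζ,j)}
  {ζ} × {k} = {(ζ,k)}
  {η} × {j} = {(η,j)}
  {η} × {k} = {(η,k)}
  {ζ} × {j, k} = {(ζ,j), (ζ,k)}
  {ζ, η} × {j} = {(ζ,j), (η,j)}
  {ζ, η} × {k} = {(ζ,k), (η,k)}
  {η} × {j, k} = {(η,j), (η,k)}
  {ε, ζ, η} × {j} = {(ε,j), (ζ,j), (η,j)}
  {ε, ζ, η} × {k} = {(ε,k), (ζ,k), (η,k)}
  {ζ, η} × {j, k} = {(ζ,j), (ζ,k), (η,j), (η,k)}
  {ε, ζ, η} × {j, k} = {(ε,j), (ε,k), (ζ,j), (ζ,k), (η,j), (η,k)}
These 13 distinct sets form the basis B.
Close under arbitrary unions to get τ_{X×Y}; counting gives |τ_{X×Y}| = 25.


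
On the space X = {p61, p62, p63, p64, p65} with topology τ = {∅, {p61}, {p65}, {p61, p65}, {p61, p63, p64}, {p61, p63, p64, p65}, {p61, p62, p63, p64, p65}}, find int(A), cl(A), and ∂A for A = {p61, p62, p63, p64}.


int(A) = {p61, p63, p64}, cl(A) = {p61, p62, p63, p64}, ∂A = {p62}.

Closed sets in (X, τ) are complements of opens:
  closed(X, τ) = {∅, {p62}, {p62, p65}, {p62, p63, p64}, {p61, p62, p63, p64}, {p62, p63, p64, p65}, {p61, p62, p63, p64, p65}}.
int(A) = ⋃ {U ∈ τ : U ⊆ A}. Opens contained in A: ∅, {p61}, {p61, p63, p64}.
Taking the union of these: int(A) = {p61, p63, p64}.
cl(A) = ⋂ {C closed : A ⊆ C}. Closed sets containing A: {p61, p62, p63, p64}, {p61, p62, p63, p64, p65}.
Intersecting these: cl(A) = {p61, p62, p63, p64}.
∂A = cl(A) ∖ int(A) = {p61, p62, p63, p64} ∖ {p61, p63, p64} = {p62}.


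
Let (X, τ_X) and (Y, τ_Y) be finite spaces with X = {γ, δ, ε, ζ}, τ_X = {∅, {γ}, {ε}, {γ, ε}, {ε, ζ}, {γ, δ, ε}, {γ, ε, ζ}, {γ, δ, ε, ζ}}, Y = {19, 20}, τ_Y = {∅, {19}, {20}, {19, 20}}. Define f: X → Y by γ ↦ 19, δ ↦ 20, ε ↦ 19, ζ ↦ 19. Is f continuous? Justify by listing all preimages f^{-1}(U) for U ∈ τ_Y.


f is NOT continuous.

Compute f^{-1}(U) for each U ∈ τ_Y:
  U = ∅: f^{-1}(U) = ∅ ∈ τ_X ✓.
  U = {19}: f^{-1}(U) = {γ, ε, ζ} ∈ τ_X ✓.
  U = {20}: f^{-1}(U) = {δ} ∉ τ_X ✗.
  U = {19, 20}: f^{-1}(U) = {γ, δ, ε, ζ} ∈ τ_X ✓.
Found U = {20} with f^{-1}(U) = {δ} not in τ_X. Therefore f is NOT continuous.


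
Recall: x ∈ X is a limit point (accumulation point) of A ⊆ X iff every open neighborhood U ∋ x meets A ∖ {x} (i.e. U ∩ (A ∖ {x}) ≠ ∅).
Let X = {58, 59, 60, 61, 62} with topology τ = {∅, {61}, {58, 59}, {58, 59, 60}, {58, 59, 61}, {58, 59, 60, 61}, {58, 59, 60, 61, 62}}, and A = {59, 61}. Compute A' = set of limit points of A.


A' = {58, 60, 62}

For each x ∈ X, list the open sets U ∈ τ with x ∈ U, then check whether U ∩ (A ∖ {x}) ≠ ∅ for every such U.
  x = 58: opens ∋ x are {58, 59}, {58, 59, 60}, {58, 59, 61}, {58, 59, 60, 61}, {58, 59, 60, 61, 62}; each meets A ∖ {58}, so x IS a limit point.
  x = 59: open {58, 59} ∋ x has {58, 59} ∩ (A ∖ {59}) = ∅, so x is NOT a limit point.
  x = 60: opens ∋ x are {58, 59, 60}, {58, 59, 60, 61}, {58, 59, 60, 61, 62}; each meets A ∖ {60}, so x IS a limit point.
  x = 61: open {61} ∋ x has {61} ∩ (A ∖ {61}) = ∅, so x is NOT a limit point.
  x = 62: opens ∋ x are {58, 59, 60, 61, 62}; each meets A ∖ {62}, so x IS a limit point.
Collecting: A' = {58, 60, 62}.


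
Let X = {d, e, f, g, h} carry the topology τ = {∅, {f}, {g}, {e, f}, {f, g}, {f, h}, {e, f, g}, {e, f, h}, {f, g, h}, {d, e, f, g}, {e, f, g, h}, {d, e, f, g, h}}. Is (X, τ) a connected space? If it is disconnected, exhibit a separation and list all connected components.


(X, τ) is connected.

Find clopen sets (U ∈ τ with X ∖ U ∈ τ):
  U = ∅, X ∖ U = {d, e, f, g, h} — both open, so U is clopen.
  U = {d, e, f, g, h}, X ∖ U = ∅ — both open, so U is clopen.
Only trivial clopens (∅ and X) exist, so (X, τ) is connected.
Compute connected components by grouping points that agree on all clopens:
  component: {d, e, f, g, h}


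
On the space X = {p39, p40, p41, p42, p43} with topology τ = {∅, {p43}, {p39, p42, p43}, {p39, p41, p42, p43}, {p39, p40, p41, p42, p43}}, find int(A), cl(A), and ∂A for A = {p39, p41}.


int(A) = ∅, cl(A) = {p39, p40, p41, p42}, ∂A = {p39, p40, p41, p42}.

Closed sets in (X, τ) are complements of opens:
  closed(X, τ) = {∅, {p40}, {p40, p41}, {p39, p40, p41, p42}, {p39, p40, p41, p42, p43}}.
int(A) = ⋃ {U ∈ τ : U ⊆ A}. Opens contained in A: ∅.
Taking the union of these: int(A) = ∅.
cl(A) = ⋂ {C closed : A ⊆ C}. Closed sets containing A: {p39, p40, p41, p42}, {p39, p40, p41, p42, p43}.
Intersecting these: cl(A) = {p39, p40, p41, p42}.
∂A = cl(A) ∖ int(A) = {p39, p40, p41, p42} ∖ ∅ = {p39, p40, p41, p42}.


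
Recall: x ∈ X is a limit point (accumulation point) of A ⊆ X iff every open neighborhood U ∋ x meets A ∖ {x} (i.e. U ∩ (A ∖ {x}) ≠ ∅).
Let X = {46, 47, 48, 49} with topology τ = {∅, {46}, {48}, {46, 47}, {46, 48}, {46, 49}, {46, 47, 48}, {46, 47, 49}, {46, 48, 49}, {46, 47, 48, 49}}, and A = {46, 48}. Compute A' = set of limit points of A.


A' = {47, 49}

For each x ∈ X, list the open sets U ∈ τ with x ∈ U, then check whether U ∩ (A ∖ {x}) ≠ ∅ for every such U.
  x = 46: open {46} ∋ x has {46} ∩ (A ∖ {46}) = ∅, so x is NOT a limit point.
  x = 47: opens ∋ x are {46, 47}, {46, 47, 48}, {46, 47, 49}, {46, 47, 48, 49}; each meets A ∖ {47}, so x IS a limit point.
  x = 48: open {48} ∋ x has {48} ∩ (A ∖ {48}) = ∅, so x is NOT a limit point.
  x = 49: opens ∋ x are {46, 49}, {46, 47, 49}, {46, 48, 49}, {46, 47, 48, 49}; each meets A ∖ {49}, so x IS a limit point.
Collecting: A' = {47, 49}.


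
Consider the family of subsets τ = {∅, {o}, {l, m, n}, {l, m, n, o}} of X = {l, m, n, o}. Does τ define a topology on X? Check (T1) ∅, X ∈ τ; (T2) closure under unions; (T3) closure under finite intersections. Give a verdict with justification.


τ IS a topology on X.

Axiom (T1): ∅ ∈ τ? Yes; X ∈ τ? Yes.
Axiom (T2/T3): check pairwise unions and intersections of members of τ.
All pairwise intersections and unions checked — each lies in τ. Therefore τ satisfies (T1), (T2), (T3): it IS a topology on X.


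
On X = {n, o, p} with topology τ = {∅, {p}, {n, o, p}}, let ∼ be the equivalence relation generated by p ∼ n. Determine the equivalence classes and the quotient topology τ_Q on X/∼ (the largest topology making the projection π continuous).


X/∼ = {[n=p], [o]}; |τ_Q| = 2.

Equivalence classes: [n=p], [o].
Quotient map π: X → X/∼ sends n ↦ [n=p], o ↦ [o], p ↦ [n=p].
For each subset V ⊆ X/∼, compute π^{-1}(V) ⊆ X and check whether π^{-1}(V) ∈ τ. V is open in τ_Q iff π^{-1}(V) ∈ τ.
  V = {}: π^{-1}(V) = ∅ ∈ τ ✓.
  V = {[n=p]}: π^{-1}(V) = {n, p} ∉ τ ✗.
  V = {[o]}: π^{-1}(V) = {o} ∉ τ ✗.
  V = {[n=p], [o]}: π^{-1}(V) = {n, o, p} ∈ τ ✓.
Open sets in the quotient: τ_Q = {{}, {[n=p], [o]}} (2 elements).


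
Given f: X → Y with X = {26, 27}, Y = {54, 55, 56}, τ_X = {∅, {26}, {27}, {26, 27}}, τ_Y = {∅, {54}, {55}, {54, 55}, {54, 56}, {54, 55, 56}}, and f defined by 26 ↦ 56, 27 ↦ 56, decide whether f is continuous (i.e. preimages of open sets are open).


f IS continuous.

Compute f^{-1}(U) for each U ∈ τ_Y:
  U = ∅: f^{-1}(U) = ∅ ∈ τ_X ✓.
  U = {54}: f^{-1}(U) = ∅ ∈ τ_X ✓.
  U = {55}: f^{-1}(U) = ∅ ∈ τ_X ✓.
  U = {54, 55}: f^{-1}(U) = ∅ ∈ τ_X ✓.
  U = {54, 56}: f^{-1}(U) = {26, 27} ∈ τ_X ✓.
  U = {54, 55, 56}: f^{-1}(U) = {26, 27} ∈ τ_X ✓.
Every preimage lies in τ_X, so f IS continuous.


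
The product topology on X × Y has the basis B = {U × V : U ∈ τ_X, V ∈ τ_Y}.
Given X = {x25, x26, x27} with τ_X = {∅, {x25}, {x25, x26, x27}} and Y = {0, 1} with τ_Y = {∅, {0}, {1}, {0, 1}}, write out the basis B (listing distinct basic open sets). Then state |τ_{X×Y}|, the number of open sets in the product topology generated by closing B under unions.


Basis B = {∅ × ∅, {x25} × {0}, {x25} × {1}, {x25} × {0, 1}, {x25, x26, x27} × {0}, {x25, x26, x27} × {1}, {x25, x26, x27} × {0, 1}}; |τ_{X×Y}| = 9.

Enumerate products U × V with U ∈ τ_X, V ∈ τ_Y (deduplicated):
  ∅ × ∅ = {} (∅)
  {x25} × {0} = {(x25,0)}
  {x25} × {1} = {(x25,1)}
  {x25} × {0, 1} = {(x25,0), (x25,1)}
  {x25, x26, x27} × {0} = {(x25,0), (x26,0), (x27,0)}
  {x25, x26, x27} × {1} = {(x25,1), (x26,1), (x27,1)}
  {x25, x26, x27} × {0, 1} = {(x25,0), (x25,1), (x26,0), (x26,1), (x27,0), (x27,1)}
These 7 distinct sets form the basis B.
Close under arbitrary unions to get τ_{X×Y}; counting gives |τ_{X×Y}| = 9.


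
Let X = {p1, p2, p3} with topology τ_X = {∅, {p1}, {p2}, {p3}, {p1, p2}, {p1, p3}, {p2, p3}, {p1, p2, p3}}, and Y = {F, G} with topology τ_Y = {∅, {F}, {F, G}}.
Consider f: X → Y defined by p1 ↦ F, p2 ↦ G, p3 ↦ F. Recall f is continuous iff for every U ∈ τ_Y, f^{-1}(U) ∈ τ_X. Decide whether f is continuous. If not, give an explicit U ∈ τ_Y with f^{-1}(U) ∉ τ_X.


f IS continuous.

Compute f^{-1}(U) for each U ∈ τ_Y:
  U = ∅: f^{-1}(U) = ∅ ∈ τ_X ✓.
  U = {F}: f^{-1}(U) = {p1, p3} ∈ τ_X ✓.
  U = {F, G}: f^{-1}(U) = {p1, p2, p3} ∈ τ_X ✓.
Every preimage lies in τ_X, so f IS continuous.


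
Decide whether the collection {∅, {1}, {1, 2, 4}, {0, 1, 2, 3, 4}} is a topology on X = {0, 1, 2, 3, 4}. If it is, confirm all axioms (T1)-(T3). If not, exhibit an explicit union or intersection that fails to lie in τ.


τ IS a topology on X.

Axiom (T1): ∅ ∈ τ? Yes; X ∈ τ? Yes.
Axiom (T2/T3): check pairwise unions and intersections of members of τ.
All pairwise intersections and unions checked — each lies in τ. Therefore τ satisfies (T1), (T2), (T3): it IS a topology on X.


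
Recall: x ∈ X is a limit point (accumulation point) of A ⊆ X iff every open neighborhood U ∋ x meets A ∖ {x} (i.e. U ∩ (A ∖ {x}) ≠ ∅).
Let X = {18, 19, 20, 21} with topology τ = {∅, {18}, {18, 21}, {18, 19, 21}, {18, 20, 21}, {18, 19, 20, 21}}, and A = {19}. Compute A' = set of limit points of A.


A' = ∅

For each x ∈ X, list the open sets U ∈ τ with x ∈ U, then check whether U ∩ (A ∖ {x}) ≠ ∅ for every such U.
  x = 18: open {18} ∋ x has {18} ∩ (A ∖ {18}) = ∅, so x is NOT a limit point.
  x = 19: open {18, 19, 21} ∋ x has {18, 19, 21} ∩ (A ∖ {19}) = ∅, so x is NOT a limit point.
  x = 20: open {18, 20, 21} ∋ x has {18, 20, 21} ∩ (A ∖ {20}) = ∅, so x is NOT a limit point.
  x = 21: open {18, 21} ∋ x has {18, 21} ∩ (A ∖ {21}) = ∅, so x is NOT a limit point.
Collecting: A' = ∅.


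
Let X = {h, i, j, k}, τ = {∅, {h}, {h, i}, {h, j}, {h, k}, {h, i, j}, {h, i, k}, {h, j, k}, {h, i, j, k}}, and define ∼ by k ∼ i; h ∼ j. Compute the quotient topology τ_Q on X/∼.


X/∼ = {[h=j], [i=k]}; |τ_Q| = 3.

Equivalence classes: [h=j], [i=k].
Quotient map π: X → X/∼ sends h ↦ [h=j], i ↦ [i=k], j ↦ [h=j], k ↦ [i=k].
For each subset V ⊆ X/∼, compute π^{-1}(V) ⊆ X and check whether π^{-1}(V) ∈ τ. V is open in τ_Q iff π^{-1}(V) ∈ τ.
  V = {}: π^{-1}(V) = ∅ ∈ τ ✓.
  V = {[h=j]}: π^{-1}(V) = {h, j} ∈ τ ✓.
  V = {[i=k]}: π^{-1}(V) = {i, k} ∉ τ ✗.
  V = {[h=j], [i=k]}: π^{-1}(V) = {h, i, j, k} ∈ τ ✓.
Open sets in the quotient: τ_Q = {{}, {[h=j]}, {[h=j], [i=k]}} (3 elements).


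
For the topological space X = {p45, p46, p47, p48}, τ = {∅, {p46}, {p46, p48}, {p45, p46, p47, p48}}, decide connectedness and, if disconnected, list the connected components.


(X, τ) is connected.

Find clopen sets (U ∈ τ with X ∖ U ∈ τ):
  U = ∅, X ∖ U = {p45, p46, p47, p48} — both open, so U is clopen.
  U = {p45, p46, p47, p48}, X ∖ U = ∅ — both open, so U is clopen.
Only trivial clopens (∅ and X) exist, so (X, τ) is connected.
Compute connected components by grouping points that agree on all clopens:
  component: {p45, p46, p47, p48}


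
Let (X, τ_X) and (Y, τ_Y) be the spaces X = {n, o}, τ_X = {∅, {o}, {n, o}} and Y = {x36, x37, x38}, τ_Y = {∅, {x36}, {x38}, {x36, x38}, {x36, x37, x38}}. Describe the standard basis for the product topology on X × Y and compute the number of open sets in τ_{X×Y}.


Basis B = {∅ × ∅, {o} × {x36}, {o} × {x38}, {n, o} × {x36}, {n, o} × {x38}, {o} × {x36, x38}, {o} × {x36, x37, x38}, {n, o} × {x36, x38}, {n, o} × {x36, x37, x38}}; |τ_{X×Y}| = 14.

Enumerate products U × V with U ∈ τ_X, V ∈ τ_Y (deduplicated):
  ∅ × ∅ = {} (∅)
  {o} × {x36} = {(o,x36)}
  {o} × {x38} = {(o,x38)}
  {n, o} × {x36} = {(n,x36), (o,x36)}
  {n, o} × {x38} = {(n,x38), (o,x38)}
  {o} × {x36, x38} = {(o,x36), (o,x38)}
  {o} × {x36, x37, x38} = {(o,x36), (o,x37), (o,x38)}
  {n, o} × {x36, x38} = {(n,x36), (n,x38), (o,x36), (o,x38)}
  {n, o} × {x36, x37, x38} = {(n,x36), (n,x37), (n,x38), (o,x36), (o,x37), (o,x38)}
These 9 distinct sets form the basis B.
Close under arbitrary unions to get τ_{X×Y}; counting gives |τ_{X×Y}| = 14.


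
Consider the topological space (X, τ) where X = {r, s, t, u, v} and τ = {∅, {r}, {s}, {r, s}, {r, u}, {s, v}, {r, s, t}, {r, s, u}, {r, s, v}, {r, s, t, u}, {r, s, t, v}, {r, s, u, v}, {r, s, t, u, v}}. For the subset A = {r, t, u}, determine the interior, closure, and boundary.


int(A) = {r, u}, cl(A) = {r, t, u}, ∂A = {t}.

Closed sets in (X, τ) are complements of opens:
  closed(X, τ) = {∅, {t}, {u}, {v}, {t, u}, {t, v}, {u, v}, {r, t, u}, {s, t, v}, {t, u, v}, {r, t, u, v}, {s, t, u, v}, {r, s, t, u, v}}.
int(A) = ⋃ {U ∈ τ : U ⊆ A}. Opens contained in A: ∅, {r}, {r, u}.
Taking the union of these: int(A) = {r, u}.
cl(A) = ⋂ {C closed : A ⊆ C}. Closed sets containing A: {r, t, u}, {r, t, u, v}, {r, s, t, u, v}.
Intersecting these: cl(A) = {r, t, u}.
∂A = cl(A) ∖ int(A) = {r, t, u} ∖ {r, u} = {t}.


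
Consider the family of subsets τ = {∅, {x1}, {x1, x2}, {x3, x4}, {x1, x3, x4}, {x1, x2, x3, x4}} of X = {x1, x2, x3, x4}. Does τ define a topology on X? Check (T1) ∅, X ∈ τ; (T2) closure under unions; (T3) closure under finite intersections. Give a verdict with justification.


τ IS a topology on X.

Axiom (T1): ∅ ∈ τ? Yes; X ∈ τ? Yes.
Axiom (T2/T3): check pairwise unions and intersections of members of τ.
All pairwise intersections and unions checked — each lies in τ. Therefore τ satisfies (T1), (T2), (T3): it IS a topology on X.


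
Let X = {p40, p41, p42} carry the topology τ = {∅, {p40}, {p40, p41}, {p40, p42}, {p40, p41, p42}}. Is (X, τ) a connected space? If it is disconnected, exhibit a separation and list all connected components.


(X, τ) is connected.

Find clopen sets (U ∈ τ with X ∖ U ∈ τ):
  U = ∅, X ∖ U = {p40, p41, p42} — both open, so U is clopen.
  U = {p40, p41, p42}, X ∖ U = ∅ — both open, so U is clopen.
Only trivial clopens (∅ and X) exist, so (X, τ) is connected.
Compute connected components by grouping points that agree on all clopens:
  component: {p40, p41, p42}


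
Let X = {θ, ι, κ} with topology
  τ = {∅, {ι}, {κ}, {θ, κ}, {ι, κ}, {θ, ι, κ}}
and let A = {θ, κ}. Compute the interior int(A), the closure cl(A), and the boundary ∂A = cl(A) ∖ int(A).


int(A) = {θ, κ}, cl(A) = {θ, κ}, ∂A = ∅.

Closed sets in (X, τ) are complements of opens:
  closed(X, τ) = {∅, {θ}, {ι}, {θ, ι}, {θ, κ}, {θ, ι, κ}}.
int(A) = ⋃ {U ∈ τ : U ⊆ A}. Opens contained in A: ∅, {κ}, {θ, κ}.
Taking the union of these: int(A) = {θ, κ}.
cl(A) = ⋂ {C closed : A ⊆ C}. Closed sets containing A: {θ, κ}, {θ, ι, κ}.
Intersecting these: cl(A) = {θ, κ}.
∂A = cl(A) ∖ int(A) = {θ, κ} ∖ {θ, κ} = ∅.


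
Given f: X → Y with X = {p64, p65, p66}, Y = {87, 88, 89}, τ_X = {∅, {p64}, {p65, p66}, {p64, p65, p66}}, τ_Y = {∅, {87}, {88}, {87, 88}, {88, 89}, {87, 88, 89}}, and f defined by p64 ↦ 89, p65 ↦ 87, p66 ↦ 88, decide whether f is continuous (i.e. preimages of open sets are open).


f is NOT continuous.

Compute f^{-1}(U) for each U ∈ τ_Y:
  U = ∅: f^{-1}(U) = ∅ ∈ τ_X ✓.
  U = {87}: f^{-1}(U) = {p65} ∉ τ_X ✗.
  U = {88}: f^{-1}(U) = {p66} ∉ τ_X ✗.
  U = {87, 88}: f^{-1}(U) = {p65, p66} ∈ τ_X ✓.
  U = {88, 89}: f^{-1}(U) = {p64, p66} ∉ τ_X ✗.
  U = {87, 88, 89}: f^{-1}(U) = {p64, p65, p66} ∈ τ_X ✓.
Found U = {87} with f^{-1}(U) = {p65} not in τ_X. Therefore f is NOT continuous.


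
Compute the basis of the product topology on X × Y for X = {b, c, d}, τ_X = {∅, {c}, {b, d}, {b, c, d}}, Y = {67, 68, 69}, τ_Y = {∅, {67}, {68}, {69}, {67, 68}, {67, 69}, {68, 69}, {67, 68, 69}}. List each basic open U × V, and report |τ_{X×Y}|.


Basis B = {∅ × ∅, {c} × {67}, {c} × {68}, {c} × {69}, {b, d} × {67}, {b, d} × {68}, {b, d} × {69}, {c} × {67, 68}, {c} × {67, 69}, {c} × {68, 69}, {b, c, d} × {67}, {b, c, d} × {68}, {b, c, d} × {69}, {c} × {67, 68, 69}, {b, d} × {67, 68}, {b, d} × {67, 69}, {b, d} × {68, 69}, {b, d} × {67, 68, 69}, {b, c, d} × {67, 68}, {b, c, d} × {67, 69}, {b, c, d} × {68, 69}, {b, c, d} × {67, 68, 69}}; |τ_{X×Y}| = 64.

Enumerate products U × V with U ∈ τ_X, V ∈ τ_Y (deduplicated):
  ∅ × ∅ = {} (∅)
  {c} × {67} = {(c,67)}
  {c} × {68} = {(c,68)}
  {c} × {69} = {(c,69)}
  {b, d} × {67} = {(b,67), (d,67)}
  {b, d} × {68} = {(b,68), (d,68)}
  {b, d} × {69} = {(b,69), (d,69)}
  {c} × {67, 68} = {(c,67), (c,68)}
  {c} × {67, 69} = {(c,67), (c,69)}
  {c} × {68, 69} = {(c,68), (c,69)}
  {b, c, d} × {67} = {(b,67), (c,67), (d,67)}
  {b, c, d} × {68} = {(b,68), (c,68), (d,68)}
  {b, c, d} × {69} = {(b,69), (c,69), (d,69)}
  {c} × {67, 68, 69} = {(c,67), (c,68), (c,69)}
  {b, d} × {67, 68} = {(b,67), (b,68), (d,67), (d,68)}
  {b, d} × {67, 69} = {(b,67), (b,69), (d,67), (d,69)}
  {b, d} × {68, 69} = {(b,68), (b,69), (d,68), (d,69)}
  {b, d} × {67, 68, 69} = {(b,67), (b,68), (b,69), (d,67), (d,68), (d,69)}
  {b, c, d} × {67, 68} = {(b,67), (b,68), (c,67), (c,68), (d,67), (d,68)}
  {b, c, d} × {67, 69} = {(b,67), (b,69), (c,67), (c,69), (d,67), (d,69)}
  {b, c, d} × {68, 69} = {(b,68), (b,69), (c,68), (c,69), (d,68), (d,69)}
  {b, c, d} × {67, 68, 69} = {(b,67), (b,68), (b,69), (c,67), (c,68), (c,69), (d,67), (d,68), (d,69)}
These 22 distinct sets form the basis B.
Close under arbitrary unions to get τ_{X×Y}; counting gives |τ_{X×Y}| = 64.
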